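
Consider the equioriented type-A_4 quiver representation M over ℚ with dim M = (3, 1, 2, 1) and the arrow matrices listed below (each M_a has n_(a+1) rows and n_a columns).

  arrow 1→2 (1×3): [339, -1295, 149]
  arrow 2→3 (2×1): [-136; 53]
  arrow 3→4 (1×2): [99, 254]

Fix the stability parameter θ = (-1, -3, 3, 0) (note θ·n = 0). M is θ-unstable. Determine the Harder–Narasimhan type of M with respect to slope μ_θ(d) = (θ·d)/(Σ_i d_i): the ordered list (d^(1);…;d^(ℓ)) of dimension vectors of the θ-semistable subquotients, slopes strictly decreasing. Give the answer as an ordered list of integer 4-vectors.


Interval decomposition of M: I[1,1]^2, I[1,4], I[3,3].
HN type (ℓ=4): μ^(1)=3; μ^(2)=3/2; μ^(3)=-1; μ^(4)=-2

((0, 0, 1, 0); (0, 0, 1, 1); (2, 0, 0, 0); (1, 1, 0, 0))


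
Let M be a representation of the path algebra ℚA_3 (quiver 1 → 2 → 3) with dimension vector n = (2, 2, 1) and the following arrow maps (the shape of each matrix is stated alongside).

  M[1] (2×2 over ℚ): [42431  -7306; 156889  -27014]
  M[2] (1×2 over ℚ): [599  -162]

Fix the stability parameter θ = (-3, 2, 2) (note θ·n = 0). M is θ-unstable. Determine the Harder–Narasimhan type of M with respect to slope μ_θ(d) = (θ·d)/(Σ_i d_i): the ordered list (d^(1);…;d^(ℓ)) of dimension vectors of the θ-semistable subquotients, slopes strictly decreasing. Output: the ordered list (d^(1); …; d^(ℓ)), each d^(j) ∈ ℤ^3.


Interval decomposition of M: I[1,1], I[1,3], I[2,2].
HN type (ℓ=2): μ^(1)=2; μ^(2)=-3

((0, 2, 1); (2, 0, 0))


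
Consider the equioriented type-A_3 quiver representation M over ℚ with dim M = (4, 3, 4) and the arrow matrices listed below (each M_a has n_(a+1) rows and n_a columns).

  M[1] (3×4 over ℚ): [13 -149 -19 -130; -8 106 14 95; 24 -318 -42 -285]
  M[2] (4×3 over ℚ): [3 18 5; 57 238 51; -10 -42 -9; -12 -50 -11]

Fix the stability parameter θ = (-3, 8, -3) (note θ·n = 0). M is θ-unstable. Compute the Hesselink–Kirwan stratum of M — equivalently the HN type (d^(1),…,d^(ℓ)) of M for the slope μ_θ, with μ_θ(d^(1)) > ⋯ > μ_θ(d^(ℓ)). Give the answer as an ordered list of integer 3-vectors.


Barcode: M ≅ I[1,1]^2, I[1,3]^2, I[2,3], I[3,3]. HN layers by μ_θ (2 steps, strictly decreasing):
  μ^(1)=5/2; μ^(2)=-3

((0, 3, 3); (4, 0, 1))


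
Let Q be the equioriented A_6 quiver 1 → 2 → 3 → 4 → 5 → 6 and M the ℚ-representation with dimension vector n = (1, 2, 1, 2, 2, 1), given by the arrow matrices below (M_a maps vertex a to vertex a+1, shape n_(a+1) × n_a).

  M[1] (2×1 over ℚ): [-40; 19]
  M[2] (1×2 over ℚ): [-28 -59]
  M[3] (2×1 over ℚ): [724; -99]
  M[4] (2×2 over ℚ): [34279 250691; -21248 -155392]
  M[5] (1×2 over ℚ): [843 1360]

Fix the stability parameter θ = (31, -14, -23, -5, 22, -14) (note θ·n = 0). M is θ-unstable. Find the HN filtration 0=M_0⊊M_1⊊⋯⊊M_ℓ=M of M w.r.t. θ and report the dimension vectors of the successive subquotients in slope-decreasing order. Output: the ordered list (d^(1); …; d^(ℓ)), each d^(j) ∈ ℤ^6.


Via rank(M_{q-1}∘⋯∘M_p): M ≅ I[1,6], I[2,2], I[4,4], I[5,5].
μ_θ-semistable layers: μ^(1)=22; μ^(2)=4; μ^(3)=-11/4; μ^(4)=-5; μ^(5)=-14

((0, 0, 0, 0, 1, 0); (0, 0, 0, 0, 1, 1); (1, 1, 1, 1, 0, 0); (0, 0, 0, 1, 0, 0); (0, 1, 0, 0, 0, 0))


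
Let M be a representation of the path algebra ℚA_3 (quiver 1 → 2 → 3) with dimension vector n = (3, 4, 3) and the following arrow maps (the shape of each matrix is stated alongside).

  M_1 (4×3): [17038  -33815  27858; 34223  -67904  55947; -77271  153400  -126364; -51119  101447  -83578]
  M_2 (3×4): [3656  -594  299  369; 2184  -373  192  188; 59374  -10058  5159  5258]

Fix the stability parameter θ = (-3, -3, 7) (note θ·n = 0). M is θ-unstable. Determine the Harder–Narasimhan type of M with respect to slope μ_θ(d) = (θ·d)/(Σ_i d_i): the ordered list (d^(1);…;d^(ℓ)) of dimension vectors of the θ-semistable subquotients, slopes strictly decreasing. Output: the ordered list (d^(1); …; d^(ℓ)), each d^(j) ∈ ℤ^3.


Interval decomposition of M: I[1,3]^3, I[2,2].
HN type (ℓ=2): μ^(1)=7; μ^(2)=-3

((0, 0, 3); (3, 4, 0))


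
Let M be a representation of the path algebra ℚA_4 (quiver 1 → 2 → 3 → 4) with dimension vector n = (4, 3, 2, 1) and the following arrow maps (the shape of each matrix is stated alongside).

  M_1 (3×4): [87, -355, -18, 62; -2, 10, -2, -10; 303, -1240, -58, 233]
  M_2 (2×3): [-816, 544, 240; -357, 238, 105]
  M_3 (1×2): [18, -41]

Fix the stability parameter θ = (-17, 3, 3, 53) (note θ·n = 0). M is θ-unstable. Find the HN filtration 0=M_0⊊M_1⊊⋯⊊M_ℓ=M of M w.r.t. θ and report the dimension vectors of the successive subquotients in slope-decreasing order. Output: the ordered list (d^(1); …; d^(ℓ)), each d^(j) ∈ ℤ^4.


Barcode: M ≅ I[1,1], I[1,2]^2, I[1,4], I[3,3]. HN layers by μ_θ (3 steps, strictly decreasing):
  μ^(1)=53; μ^(2)=3; μ^(3)=-17

((0, 0, 0, 1); (0, 3, 2, 0); (4, 0, 0, 0))


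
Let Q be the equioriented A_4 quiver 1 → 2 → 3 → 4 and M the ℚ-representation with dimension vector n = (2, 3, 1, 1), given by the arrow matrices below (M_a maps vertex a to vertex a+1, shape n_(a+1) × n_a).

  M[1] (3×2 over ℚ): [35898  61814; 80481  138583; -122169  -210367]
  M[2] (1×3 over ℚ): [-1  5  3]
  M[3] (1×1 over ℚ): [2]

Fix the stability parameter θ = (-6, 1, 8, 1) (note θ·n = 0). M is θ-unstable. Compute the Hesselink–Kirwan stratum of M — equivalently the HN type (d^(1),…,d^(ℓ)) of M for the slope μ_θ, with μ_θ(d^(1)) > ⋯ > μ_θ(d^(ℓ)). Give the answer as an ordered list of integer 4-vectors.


Interval decomposition of M: I[1,1], I[1,2], I[2,2], I[2,4].
HN type (ℓ=3): μ^(1)=9/2; μ^(2)=1; μ^(3)=-6

((0, 0, 1, 1); (0, 3, 0, 0); (2, 0, 0, 0))


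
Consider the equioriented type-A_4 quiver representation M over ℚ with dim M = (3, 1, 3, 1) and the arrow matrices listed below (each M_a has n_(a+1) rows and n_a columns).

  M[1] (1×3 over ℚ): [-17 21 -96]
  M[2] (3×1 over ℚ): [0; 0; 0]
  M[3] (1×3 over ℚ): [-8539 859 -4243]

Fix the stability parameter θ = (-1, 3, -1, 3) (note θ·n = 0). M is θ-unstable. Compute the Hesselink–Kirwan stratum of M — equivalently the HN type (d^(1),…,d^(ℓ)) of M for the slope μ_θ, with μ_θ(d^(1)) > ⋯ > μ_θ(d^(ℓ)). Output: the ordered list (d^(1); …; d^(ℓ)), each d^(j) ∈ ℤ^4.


Via rank(M_{q-1}∘⋯∘M_p): M ≅ I[1,1]^2, I[1,2], I[3,3]^2, I[3,4].
μ_θ-semistable layers: μ^(1)=3; μ^(2)=-1

((0, 1, 0, 1); (3, 0, 3, 0))


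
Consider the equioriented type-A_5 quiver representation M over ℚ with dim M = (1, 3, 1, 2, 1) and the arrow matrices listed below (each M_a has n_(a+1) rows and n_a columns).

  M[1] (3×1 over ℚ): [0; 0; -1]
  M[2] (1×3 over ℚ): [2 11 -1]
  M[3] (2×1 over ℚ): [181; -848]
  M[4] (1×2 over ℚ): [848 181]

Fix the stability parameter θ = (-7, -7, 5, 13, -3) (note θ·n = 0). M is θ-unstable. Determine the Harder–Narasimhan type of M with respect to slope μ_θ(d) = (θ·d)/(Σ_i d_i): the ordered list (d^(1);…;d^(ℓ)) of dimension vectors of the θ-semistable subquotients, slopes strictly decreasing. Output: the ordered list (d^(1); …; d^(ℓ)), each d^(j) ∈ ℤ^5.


Via rank(M_{q-1}∘⋯∘M_p): M ≅ I[1,4], I[2,2]^2, I[4,5].
μ_θ-semistable layers: μ^(1)=13; μ^(2)=5; μ^(3)=-7

((0, 0, 0, 1, 0); (0, 0, 1, 1, 1); (1, 3, 0, 0, 0))


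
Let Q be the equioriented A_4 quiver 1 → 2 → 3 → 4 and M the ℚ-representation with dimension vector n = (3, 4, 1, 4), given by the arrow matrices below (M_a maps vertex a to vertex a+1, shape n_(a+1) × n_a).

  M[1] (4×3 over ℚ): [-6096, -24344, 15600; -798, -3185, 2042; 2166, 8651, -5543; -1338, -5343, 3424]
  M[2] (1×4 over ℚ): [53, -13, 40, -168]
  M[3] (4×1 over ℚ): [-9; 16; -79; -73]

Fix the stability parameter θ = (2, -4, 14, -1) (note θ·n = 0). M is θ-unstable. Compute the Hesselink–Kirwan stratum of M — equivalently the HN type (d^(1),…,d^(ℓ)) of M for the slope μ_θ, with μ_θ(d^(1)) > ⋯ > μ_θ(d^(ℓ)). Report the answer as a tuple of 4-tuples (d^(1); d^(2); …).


Interval decomposition of M: I[1,1], I[1,2], I[1,4], I[2,2]^2, I[4,4]^3.
HN type (ℓ=4): μ^(1)=13/2; μ^(2)=2; μ^(3)=-1; μ^(4)=-4

((0, 0, 1, 1); (1, 0, 0, 0); (2, 2, 0, 3); (0, 2, 0, 0))


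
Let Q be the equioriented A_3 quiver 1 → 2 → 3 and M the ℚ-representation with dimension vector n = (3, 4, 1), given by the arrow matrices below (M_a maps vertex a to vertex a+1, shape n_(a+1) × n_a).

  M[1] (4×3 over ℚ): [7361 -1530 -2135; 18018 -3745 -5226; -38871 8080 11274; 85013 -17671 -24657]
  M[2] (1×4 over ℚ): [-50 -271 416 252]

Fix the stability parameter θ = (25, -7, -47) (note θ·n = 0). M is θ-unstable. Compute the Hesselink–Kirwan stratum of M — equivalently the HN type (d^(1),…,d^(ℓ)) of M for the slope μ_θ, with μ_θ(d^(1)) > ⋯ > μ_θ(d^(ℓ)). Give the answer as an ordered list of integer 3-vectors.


Barcode: M ≅ I[1,2]^2, I[1,3], I[2,2]. HN layers by μ_θ (3 steps, strictly decreasing):
  μ^(1)=9; μ^(2)=-7; μ^(3)=-29/3

((2, 2, 0); (0, 1, 0); (1, 1, 1))


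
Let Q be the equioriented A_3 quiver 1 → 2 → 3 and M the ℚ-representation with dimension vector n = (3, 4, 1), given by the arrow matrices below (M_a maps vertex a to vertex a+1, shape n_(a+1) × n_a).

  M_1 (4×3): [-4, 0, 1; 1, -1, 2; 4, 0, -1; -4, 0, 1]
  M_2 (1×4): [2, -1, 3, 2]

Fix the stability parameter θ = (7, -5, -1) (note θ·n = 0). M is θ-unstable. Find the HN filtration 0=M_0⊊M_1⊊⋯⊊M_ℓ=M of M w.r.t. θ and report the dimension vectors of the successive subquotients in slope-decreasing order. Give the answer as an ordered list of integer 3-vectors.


Interval decomposition of M: I[1,1], I[1,2], I[1,3], I[2,2]^2.
HN type (ℓ=4): μ^(1)=7; μ^(2)=1; μ^(3)=1/3; μ^(4)=-5

((1, 0, 0); (1, 1, 0); (1, 1, 1); (0, 2, 0))


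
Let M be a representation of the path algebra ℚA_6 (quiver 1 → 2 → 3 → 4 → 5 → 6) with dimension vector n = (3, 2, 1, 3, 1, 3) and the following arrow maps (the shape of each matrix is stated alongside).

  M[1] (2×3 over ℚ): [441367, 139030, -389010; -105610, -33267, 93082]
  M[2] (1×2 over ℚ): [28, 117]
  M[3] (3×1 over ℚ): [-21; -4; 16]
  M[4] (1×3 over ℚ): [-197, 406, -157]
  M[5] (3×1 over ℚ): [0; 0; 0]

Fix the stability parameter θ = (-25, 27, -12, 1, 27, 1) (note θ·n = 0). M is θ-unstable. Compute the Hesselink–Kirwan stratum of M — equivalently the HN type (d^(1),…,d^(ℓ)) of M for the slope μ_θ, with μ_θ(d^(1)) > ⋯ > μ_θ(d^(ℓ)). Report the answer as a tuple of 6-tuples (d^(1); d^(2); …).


Barcode: M ≅ I[1,1], I[1,2], I[1,5], I[4,4]^2, I[6,6]^3. HN layers by μ_θ (4 steps, strictly decreasing):
  μ^(1)=27; μ^(2)=16/3; μ^(3)=1; μ^(4)=-25

((0, 1, 0, 0, 1, 0); (0, 1, 1, 1, 0, 0); (0, 0, 0, 2, 0, 3); (3, 0, 0, 0, 0, 0))


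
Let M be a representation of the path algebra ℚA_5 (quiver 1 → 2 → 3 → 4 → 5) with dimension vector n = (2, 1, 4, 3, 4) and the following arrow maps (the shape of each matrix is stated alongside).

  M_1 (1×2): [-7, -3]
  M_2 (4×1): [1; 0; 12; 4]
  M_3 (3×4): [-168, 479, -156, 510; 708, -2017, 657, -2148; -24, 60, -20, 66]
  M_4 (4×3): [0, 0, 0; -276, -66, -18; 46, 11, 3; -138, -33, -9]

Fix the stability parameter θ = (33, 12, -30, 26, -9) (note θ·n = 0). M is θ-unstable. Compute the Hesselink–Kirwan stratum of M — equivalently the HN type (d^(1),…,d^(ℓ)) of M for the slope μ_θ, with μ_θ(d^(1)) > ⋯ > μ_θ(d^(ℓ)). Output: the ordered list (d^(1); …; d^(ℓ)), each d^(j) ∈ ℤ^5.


Interval decomposition of M: I[1,1], I[1,3], I[3,4]^2, I[3,5], I[5,5]^3.
HN type (ℓ=6): μ^(1)=33; μ^(2)=26; μ^(3)=17/2; μ^(4)=5; μ^(5)=-9; μ^(6)=-30

((1, 0, 0, 0, 0); (0, 0, 0, 2, 0); (0, 0, 0, 1, 1); (1, 1, 1, 0, 0); (0, 0, 0, 0, 3); (0, 0, 3, 0, 0))


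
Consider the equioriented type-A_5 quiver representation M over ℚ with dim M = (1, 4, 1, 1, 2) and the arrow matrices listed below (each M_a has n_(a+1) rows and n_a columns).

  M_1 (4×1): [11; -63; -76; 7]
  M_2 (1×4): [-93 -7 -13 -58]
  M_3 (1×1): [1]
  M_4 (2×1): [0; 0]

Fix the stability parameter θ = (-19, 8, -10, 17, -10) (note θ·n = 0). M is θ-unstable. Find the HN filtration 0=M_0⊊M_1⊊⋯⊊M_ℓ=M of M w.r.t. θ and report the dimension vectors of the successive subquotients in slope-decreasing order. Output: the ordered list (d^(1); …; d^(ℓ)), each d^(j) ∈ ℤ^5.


Barcode: M ≅ I[1,2], I[2,2]^2, I[2,4], I[5,5]^2. HN layers by μ_θ (5 steps, strictly decreasing):
  μ^(1)=17; μ^(2)=8; μ^(3)=-1; μ^(4)=-10; μ^(5)=-19

((0, 0, 0, 1, 0); (0, 3, 0, 0, 0); (0, 1, 1, 0, 0); (0, 0, 0, 0, 2); (1, 0, 0, 0, 0))


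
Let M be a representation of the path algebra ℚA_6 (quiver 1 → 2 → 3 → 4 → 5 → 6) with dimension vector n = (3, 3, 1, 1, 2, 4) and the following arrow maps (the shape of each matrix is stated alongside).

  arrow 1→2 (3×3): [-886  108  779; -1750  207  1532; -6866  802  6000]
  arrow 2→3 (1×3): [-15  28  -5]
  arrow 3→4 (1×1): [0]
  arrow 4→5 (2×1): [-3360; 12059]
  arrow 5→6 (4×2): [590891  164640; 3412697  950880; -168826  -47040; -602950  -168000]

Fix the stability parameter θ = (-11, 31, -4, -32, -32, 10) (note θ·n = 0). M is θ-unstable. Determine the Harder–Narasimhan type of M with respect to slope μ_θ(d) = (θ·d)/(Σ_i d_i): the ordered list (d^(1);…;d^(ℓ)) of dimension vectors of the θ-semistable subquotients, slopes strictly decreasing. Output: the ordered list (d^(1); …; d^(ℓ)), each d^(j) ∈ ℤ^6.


Via rank(M_{q-1}∘⋯∘M_p): M ≅ I[1,2]^2, I[1,3], I[4,5], I[5,6], I[6,6]^3.
μ_θ-semistable layers: μ^(1)=31; μ^(2)=27/2; μ^(3)=10; μ^(4)=-11; μ^(5)=-32

((0, 2, 0, 0, 0, 0); (0, 1, 1, 0, 0, 0); (0, 0, 0, 0, 0, 4); (3, 0, 0, 0, 0, 0); (0, 0, 0, 1, 2, 0))


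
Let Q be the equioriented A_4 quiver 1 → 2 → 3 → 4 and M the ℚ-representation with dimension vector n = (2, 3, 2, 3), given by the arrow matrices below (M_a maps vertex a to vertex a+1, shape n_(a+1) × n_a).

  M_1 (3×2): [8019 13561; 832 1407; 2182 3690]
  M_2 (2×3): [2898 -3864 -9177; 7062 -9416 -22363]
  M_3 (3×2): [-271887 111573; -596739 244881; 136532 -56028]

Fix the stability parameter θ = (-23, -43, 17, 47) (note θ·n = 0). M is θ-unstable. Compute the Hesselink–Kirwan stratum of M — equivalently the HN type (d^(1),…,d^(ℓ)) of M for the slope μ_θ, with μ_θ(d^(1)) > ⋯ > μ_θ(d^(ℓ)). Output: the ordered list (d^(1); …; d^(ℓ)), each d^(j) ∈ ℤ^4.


Interval decomposition of M: I[1,2]^2, I[2,3], I[3,4], I[4,4]^2.
HN type (ℓ=4): μ^(1)=47; μ^(2)=17; μ^(3)=-33; μ^(4)=-43

((0, 0, 0, 3); (0, 0, 2, 0); (2, 2, 0, 0); (0, 1, 0, 0))


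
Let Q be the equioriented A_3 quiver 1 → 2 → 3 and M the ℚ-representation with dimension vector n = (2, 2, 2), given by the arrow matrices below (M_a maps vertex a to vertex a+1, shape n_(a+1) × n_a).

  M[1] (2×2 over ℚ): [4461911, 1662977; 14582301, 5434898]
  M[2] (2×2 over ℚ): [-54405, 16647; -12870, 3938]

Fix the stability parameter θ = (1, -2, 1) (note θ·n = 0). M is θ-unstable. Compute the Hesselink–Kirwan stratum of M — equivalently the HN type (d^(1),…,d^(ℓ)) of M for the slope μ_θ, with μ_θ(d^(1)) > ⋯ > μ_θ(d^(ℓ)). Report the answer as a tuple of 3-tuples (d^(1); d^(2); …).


Via rank(M_{q-1}∘⋯∘M_p): M ≅ I[1,2], I[1,3], I[3,3].
μ_θ-semistable layers: μ^(1)=1; μ^(2)=-1/2

((0, 0, 2); (2, 2, 0))


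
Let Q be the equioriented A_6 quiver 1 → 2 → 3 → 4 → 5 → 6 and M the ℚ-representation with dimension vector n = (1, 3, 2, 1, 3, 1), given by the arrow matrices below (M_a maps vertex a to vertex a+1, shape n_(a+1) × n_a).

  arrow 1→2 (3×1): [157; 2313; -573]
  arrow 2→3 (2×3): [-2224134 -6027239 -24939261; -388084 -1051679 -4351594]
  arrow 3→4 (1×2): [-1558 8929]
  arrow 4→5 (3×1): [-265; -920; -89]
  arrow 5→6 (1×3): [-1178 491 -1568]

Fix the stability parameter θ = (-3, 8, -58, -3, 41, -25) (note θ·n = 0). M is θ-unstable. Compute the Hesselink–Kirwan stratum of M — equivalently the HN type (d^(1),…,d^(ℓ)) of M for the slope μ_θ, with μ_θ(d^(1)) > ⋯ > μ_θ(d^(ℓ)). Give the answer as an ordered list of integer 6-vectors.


Barcode: M ≅ I[1,6], I[2,2], I[2,3], I[5,5]^2. HN layers by μ_θ (5 steps, strictly decreasing):
  μ^(1)=41; μ^(2)=8; μ^(3)=-3; μ^(4)=-53/3; μ^(5)=-25

((0, 0, 0, 0, 2, 0); (0, 1, 0, 0, 1, 1); (0, 0, 0, 1, 0, 0); (1, 1, 1, 0, 0, 0); (0, 1, 1, 0, 0, 0))


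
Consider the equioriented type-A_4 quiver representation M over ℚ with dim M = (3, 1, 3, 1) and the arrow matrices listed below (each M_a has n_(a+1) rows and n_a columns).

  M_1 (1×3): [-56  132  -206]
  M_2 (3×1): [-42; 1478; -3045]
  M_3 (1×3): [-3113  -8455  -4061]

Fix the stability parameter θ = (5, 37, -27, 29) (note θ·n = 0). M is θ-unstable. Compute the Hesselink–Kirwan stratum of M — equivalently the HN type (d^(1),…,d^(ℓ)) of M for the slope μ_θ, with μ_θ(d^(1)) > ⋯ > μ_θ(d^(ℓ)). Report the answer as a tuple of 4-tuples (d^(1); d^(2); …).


Via rank(M_{q-1}∘⋯∘M_p): M ≅ I[1,1]^2, I[1,4], I[3,3]^2.
μ_θ-semistable layers: μ^(1)=29; μ^(2)=5; μ^(3)=-27

((0, 0, 0, 1); (3, 1, 1, 0); (0, 0, 2, 0))


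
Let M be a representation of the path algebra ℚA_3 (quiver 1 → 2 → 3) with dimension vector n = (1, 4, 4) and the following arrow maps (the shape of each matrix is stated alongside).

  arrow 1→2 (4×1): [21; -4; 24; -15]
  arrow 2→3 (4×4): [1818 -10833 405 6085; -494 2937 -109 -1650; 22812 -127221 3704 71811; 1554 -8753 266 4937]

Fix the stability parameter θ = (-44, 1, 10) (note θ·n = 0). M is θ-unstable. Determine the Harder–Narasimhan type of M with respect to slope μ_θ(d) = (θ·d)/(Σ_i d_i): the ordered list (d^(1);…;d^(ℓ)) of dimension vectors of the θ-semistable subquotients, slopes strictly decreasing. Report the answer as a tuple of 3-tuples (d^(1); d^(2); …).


Barcode: M ≅ I[1,3], I[2,3]^3. HN layers by μ_θ (3 steps, strictly decreasing):
  μ^(1)=10; μ^(2)=1; μ^(3)=-44

((0, 0, 4); (0, 4, 0); (1, 0, 0))


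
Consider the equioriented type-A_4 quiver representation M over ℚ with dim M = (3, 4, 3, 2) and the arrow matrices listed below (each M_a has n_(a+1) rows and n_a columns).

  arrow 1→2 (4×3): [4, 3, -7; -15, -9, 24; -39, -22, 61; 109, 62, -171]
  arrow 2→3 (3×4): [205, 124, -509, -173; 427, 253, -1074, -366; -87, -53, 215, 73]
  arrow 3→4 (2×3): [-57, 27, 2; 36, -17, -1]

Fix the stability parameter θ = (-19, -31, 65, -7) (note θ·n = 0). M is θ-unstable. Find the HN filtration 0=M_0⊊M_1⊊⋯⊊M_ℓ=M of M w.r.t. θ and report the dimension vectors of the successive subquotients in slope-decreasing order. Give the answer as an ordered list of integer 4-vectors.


Barcode: M ≅ I[1,1], I[1,3], I[1,4], I[2,2], I[2,4]. HN layers by μ_θ (5 steps, strictly decreasing):
  μ^(1)=65; μ^(2)=29; μ^(3)=-19; μ^(4)=-25; μ^(5)=-31

((0, 0, 1, 0); (0, 0, 2, 2); (1, 0, 0, 0); (2, 2, 0, 0); (0, 2, 0, 0))


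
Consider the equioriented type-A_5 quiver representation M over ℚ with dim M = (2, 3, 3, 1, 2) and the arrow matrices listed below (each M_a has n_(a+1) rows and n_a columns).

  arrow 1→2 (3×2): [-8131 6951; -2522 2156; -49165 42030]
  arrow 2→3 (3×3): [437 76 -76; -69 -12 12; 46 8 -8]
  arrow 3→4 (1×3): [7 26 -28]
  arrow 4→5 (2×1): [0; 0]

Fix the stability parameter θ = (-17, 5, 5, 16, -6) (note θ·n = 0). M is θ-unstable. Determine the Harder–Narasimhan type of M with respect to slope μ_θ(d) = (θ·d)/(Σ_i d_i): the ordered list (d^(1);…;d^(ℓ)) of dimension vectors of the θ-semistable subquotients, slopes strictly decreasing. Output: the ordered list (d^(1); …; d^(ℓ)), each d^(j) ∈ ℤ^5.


Barcode: M ≅ I[1,2], I[1,4], I[2,2], I[3,3]^2, I[5,5]^2. HN layers by μ_θ (4 steps, strictly decreasing):
  μ^(1)=16; μ^(2)=5; μ^(3)=-6; μ^(4)=-17

((0, 0, 0, 1, 0); (0, 3, 3, 0, 0); (0, 0, 0, 0, 2); (2, 0, 0, 0, 0))


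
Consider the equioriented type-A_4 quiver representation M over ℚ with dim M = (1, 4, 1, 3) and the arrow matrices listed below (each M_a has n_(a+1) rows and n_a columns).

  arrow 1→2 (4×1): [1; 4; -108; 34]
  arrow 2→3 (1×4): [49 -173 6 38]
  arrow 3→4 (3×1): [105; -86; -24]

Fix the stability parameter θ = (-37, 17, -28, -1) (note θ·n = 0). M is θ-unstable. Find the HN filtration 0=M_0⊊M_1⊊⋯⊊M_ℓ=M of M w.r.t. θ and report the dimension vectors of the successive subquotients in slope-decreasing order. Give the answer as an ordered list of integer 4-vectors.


Via rank(M_{q-1}∘⋯∘M_p): M ≅ I[1,4], I[2,2]^3, I[4,4]^2.
μ_θ-semistable layers: μ^(1)=17; μ^(2)=-1; μ^(3)=-11/2; μ^(4)=-37

((0, 3, 0, 0); (0, 0, 0, 3); (0, 1, 1, 0); (1, 0, 0, 0))


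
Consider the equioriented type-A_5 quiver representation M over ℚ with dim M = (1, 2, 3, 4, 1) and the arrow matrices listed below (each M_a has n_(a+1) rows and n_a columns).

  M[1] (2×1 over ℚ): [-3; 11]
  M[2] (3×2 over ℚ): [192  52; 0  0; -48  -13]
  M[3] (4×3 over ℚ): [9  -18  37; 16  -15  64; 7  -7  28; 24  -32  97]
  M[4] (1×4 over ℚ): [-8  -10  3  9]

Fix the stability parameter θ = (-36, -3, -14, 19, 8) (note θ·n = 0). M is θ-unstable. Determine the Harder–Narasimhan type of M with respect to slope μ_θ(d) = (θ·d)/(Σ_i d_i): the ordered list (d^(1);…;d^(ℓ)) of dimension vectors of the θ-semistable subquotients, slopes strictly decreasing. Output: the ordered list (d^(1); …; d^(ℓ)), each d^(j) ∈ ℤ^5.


Interval decomposition of M: I[1,5], I[2,2], I[3,4]^2, I[4,4].
HN type (ℓ=6): μ^(1)=19; μ^(2)=27/2; μ^(3)=-3; μ^(4)=-17/2; μ^(5)=-14; μ^(6)=-36

((0, 0, 0, 3, 0); (0, 0, 0, 1, 1); (0, 1, 0, 0, 0); (0, 1, 1, 0, 0); (0, 0, 2, 0, 0); (1, 0, 0, 0, 0))


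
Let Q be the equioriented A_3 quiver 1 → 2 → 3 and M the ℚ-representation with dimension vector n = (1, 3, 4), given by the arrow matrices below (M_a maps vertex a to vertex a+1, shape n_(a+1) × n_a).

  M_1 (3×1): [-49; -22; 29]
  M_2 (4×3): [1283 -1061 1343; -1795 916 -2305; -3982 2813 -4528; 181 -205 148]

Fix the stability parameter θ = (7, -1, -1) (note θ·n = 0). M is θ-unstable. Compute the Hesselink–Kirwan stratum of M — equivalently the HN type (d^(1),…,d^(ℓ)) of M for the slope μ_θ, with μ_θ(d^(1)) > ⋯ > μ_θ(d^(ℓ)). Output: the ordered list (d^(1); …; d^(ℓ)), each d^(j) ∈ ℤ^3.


Barcode: M ≅ I[1,3], I[2,3]^2, I[3,3]. HN layers by μ_θ (2 steps, strictly decreasing):
  μ^(1)=5/3; μ^(2)=-1

((1, 1, 1); (0, 2, 3))


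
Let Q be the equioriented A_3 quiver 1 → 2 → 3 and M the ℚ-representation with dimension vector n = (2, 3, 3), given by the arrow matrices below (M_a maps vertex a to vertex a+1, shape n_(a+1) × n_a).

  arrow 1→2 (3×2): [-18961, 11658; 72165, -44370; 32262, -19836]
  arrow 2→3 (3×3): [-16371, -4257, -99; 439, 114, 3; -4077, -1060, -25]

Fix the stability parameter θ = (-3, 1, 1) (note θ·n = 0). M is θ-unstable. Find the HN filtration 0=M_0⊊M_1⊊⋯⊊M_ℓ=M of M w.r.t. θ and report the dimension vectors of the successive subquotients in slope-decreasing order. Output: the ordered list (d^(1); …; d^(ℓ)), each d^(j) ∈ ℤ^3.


Interval decomposition of M: I[1,1], I[1,3], I[2,2], I[2,3], I[3,3].
HN type (ℓ=2): μ^(1)=1; μ^(2)=-3

((0, 3, 3); (2, 0, 0))


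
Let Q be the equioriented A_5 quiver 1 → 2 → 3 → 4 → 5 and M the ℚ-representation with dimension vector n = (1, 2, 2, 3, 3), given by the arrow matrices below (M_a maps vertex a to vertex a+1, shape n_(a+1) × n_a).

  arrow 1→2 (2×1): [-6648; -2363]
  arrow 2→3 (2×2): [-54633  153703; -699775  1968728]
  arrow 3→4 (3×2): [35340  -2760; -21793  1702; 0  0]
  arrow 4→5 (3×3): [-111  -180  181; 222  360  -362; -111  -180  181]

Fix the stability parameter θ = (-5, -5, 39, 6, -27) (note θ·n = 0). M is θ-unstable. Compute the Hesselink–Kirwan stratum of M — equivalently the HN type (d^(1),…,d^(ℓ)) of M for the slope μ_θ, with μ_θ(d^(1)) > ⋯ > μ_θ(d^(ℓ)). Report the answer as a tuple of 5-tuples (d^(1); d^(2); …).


Interval decomposition of M: I[1,4], I[2,3], I[4,4], I[4,5], I[5,5]^2.
HN type (ℓ=6): μ^(1)=39; μ^(2)=45/2; μ^(3)=6; μ^(4)=-5; μ^(5)=-21/2; μ^(6)=-27

((0, 0, 1, 0, 0); (0, 0, 1, 1, 0); (0, 0, 0, 1, 0); (1, 2, 0, 0, 0); (0, 0, 0, 1, 1); (0, 0, 0, 0, 2))


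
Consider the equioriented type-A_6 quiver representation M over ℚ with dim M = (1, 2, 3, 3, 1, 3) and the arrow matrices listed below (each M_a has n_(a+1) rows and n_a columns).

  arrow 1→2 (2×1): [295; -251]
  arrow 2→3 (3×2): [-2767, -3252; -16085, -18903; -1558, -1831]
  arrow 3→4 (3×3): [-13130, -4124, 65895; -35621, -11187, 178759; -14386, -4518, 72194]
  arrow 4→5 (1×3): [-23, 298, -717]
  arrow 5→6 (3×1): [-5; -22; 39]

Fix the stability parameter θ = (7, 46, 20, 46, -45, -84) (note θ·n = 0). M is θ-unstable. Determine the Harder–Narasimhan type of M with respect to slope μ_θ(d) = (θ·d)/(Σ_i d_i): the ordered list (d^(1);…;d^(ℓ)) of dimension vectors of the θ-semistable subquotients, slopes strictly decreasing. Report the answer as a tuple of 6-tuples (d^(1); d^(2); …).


Barcode: M ≅ I[1,6], I[2,3], I[3,4], I[4,4], I[6,6]^2. HN layers by μ_θ (5 steps, strictly decreasing):
  μ^(1)=46; μ^(2)=33; μ^(3)=20; μ^(4)=-5/3; μ^(5)=-84

((0, 0, 0, 2, 0, 0); (0, 1, 1, 0, 0, 0); (0, 0, 1, 0, 0, 0); (1, 1, 1, 1, 1, 1); (0, 0, 0, 0, 0, 2))


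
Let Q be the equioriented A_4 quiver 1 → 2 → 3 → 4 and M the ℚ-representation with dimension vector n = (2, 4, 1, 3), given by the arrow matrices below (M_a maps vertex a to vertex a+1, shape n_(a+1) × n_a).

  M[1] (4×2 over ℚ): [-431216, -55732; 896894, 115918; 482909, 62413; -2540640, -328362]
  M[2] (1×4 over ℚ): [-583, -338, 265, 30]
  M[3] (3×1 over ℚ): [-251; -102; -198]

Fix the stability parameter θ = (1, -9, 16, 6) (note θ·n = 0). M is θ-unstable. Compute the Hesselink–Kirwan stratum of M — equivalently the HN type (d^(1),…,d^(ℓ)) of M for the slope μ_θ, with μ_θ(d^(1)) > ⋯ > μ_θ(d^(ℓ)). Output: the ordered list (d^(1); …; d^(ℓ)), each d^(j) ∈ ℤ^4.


Interval decomposition of M: I[1,2], I[1,4], I[2,2]^2, I[4,4]^2.
HN type (ℓ=4): μ^(1)=11; μ^(2)=6; μ^(3)=-4; μ^(4)=-9

((0, 0, 1, 1); (0, 0, 0, 2); (2, 2, 0, 0); (0, 2, 0, 0))


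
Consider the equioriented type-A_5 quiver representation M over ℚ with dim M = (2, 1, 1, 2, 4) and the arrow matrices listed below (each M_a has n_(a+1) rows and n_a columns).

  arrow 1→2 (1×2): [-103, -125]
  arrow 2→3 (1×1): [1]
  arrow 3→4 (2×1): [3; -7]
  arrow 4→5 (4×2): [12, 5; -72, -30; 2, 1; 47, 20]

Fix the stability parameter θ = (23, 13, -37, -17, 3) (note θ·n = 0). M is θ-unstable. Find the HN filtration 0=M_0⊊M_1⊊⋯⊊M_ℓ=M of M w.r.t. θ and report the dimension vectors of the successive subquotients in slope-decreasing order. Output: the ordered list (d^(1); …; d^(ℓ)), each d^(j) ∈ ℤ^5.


Interval decomposition of M: I[1,1], I[1,5], I[4,5], I[5,5]^2.
HN type (ℓ=4): μ^(1)=23; μ^(2)=3; μ^(3)=-9/2; μ^(4)=-17

((1, 0, 0, 0, 0); (0, 0, 0, 0, 4); (1, 1, 1, 1, 0); (0, 0, 0, 1, 0))


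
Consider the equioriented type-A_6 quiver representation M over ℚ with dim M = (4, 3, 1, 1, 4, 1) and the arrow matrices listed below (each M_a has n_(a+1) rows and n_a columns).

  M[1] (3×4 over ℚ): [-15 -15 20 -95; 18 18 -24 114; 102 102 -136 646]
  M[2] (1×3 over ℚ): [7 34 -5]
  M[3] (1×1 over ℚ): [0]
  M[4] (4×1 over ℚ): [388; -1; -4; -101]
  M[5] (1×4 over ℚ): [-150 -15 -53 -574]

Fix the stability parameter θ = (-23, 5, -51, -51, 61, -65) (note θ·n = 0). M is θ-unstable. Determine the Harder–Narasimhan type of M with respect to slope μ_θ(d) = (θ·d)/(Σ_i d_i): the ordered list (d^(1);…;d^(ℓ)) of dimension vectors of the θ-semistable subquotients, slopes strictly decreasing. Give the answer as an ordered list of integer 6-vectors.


Via rank(M_{q-1}∘⋯∘M_p): M ≅ I[1,1]^3, I[1,3], I[2,2]^2, I[4,6], I[5,5]^3.
μ_θ-semistable layers: μ^(1)=61; μ^(2)=5; μ^(3)=-2; μ^(4)=-23; μ^(5)=-51

((0, 0, 0, 0, 3, 0); (0, 2, 0, 0, 0, 0); (0, 0, 0, 0, 1, 1); (4, 1, 1, 0, 0, 0); (0, 0, 0, 1, 0, 0))


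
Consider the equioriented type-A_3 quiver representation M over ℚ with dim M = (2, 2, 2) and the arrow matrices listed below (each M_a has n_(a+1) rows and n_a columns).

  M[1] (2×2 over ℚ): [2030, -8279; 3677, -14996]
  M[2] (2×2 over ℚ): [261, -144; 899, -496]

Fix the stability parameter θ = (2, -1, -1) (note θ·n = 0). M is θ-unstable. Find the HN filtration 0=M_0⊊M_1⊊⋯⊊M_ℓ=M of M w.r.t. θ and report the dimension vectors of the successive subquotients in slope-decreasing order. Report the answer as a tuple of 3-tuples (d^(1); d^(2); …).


Interval decomposition of M: I[1,2], I[1,3], I[3,3].
HN type (ℓ=3): μ^(1)=1/2; μ^(2)=0; μ^(3)=-1

((1, 1, 0); (1, 1, 1); (0, 0, 1))


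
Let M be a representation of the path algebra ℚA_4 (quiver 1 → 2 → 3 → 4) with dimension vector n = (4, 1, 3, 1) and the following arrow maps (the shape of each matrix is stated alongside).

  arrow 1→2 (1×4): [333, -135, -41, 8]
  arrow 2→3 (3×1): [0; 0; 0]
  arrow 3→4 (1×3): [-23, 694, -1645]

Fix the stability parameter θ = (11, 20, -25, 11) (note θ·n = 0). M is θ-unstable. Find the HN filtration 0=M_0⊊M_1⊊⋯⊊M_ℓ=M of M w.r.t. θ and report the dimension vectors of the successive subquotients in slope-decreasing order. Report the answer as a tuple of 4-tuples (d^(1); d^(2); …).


Barcode: M ≅ I[1,1]^3, I[1,2], I[3,3]^2, I[3,4]. HN layers by μ_θ (3 steps, strictly decreasing):
  μ^(1)=20; μ^(2)=11; μ^(3)=-25

((0, 1, 0, 0); (4, 0, 0, 1); (0, 0, 3, 0))


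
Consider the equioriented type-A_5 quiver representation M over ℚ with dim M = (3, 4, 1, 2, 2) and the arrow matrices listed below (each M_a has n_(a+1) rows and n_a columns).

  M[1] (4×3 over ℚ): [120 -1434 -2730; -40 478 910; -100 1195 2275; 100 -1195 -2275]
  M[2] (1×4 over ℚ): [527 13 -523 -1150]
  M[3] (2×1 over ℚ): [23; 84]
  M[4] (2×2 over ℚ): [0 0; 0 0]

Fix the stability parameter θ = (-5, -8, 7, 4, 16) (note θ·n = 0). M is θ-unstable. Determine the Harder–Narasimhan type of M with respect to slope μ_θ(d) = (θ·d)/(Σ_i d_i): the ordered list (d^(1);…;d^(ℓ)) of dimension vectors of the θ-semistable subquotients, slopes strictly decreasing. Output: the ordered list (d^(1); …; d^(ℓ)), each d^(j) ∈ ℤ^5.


Barcode: M ≅ I[1,1]^2, I[1,4], I[2,2]^3, I[4,4], I[5,5]^2. HN layers by μ_θ (6 steps, strictly decreasing):
  μ^(1)=16; μ^(2)=11/2; μ^(3)=4; μ^(4)=-5; μ^(5)=-13/2; μ^(6)=-8

((0, 0, 0, 0, 2); (0, 0, 1, 1, 0); (0, 0, 0, 1, 0); (2, 0, 0, 0, 0); (1, 1, 0, 0, 0); (0, 3, 0, 0, 0))


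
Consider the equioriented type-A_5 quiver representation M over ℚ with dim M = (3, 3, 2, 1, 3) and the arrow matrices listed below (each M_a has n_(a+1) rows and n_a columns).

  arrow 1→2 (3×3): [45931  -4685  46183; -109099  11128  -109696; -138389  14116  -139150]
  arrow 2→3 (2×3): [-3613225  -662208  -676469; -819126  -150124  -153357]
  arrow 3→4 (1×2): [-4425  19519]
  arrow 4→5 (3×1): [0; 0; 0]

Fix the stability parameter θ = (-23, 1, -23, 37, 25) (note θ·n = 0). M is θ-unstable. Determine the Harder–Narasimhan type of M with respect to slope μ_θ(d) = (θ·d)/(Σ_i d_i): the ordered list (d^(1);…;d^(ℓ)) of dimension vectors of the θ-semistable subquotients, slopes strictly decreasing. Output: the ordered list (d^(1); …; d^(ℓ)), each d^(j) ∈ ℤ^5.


Barcode: M ≅ I[1,2], I[1,3], I[1,4], I[5,5]^3. HN layers by μ_θ (5 steps, strictly decreasing):
  μ^(1)=37; μ^(2)=25; μ^(3)=1; μ^(4)=-11; μ^(5)=-23

((0, 0, 0, 1, 0); (0, 0, 0, 0, 3); (0, 1, 0, 0, 0); (0, 2, 2, 0, 0); (3, 0, 0, 0, 0))


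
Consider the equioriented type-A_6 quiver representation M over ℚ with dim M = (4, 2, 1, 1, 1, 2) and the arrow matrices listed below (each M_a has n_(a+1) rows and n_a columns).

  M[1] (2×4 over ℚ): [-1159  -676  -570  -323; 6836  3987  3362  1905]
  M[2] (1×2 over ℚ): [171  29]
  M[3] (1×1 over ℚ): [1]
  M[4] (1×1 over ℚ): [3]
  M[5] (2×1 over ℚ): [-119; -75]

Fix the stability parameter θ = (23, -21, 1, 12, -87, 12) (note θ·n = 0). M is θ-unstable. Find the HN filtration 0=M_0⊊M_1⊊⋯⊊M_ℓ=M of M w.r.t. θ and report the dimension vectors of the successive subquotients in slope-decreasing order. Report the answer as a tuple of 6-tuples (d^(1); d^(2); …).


Interval decomposition of M: I[1,1]^2, I[1,2], I[1,6], I[6,6].
HN type (ℓ=4): μ^(1)=23; μ^(2)=12; μ^(3)=1; μ^(4)=-72/5

((2, 0, 0, 0, 0, 0); (0, 0, 0, 0, 0, 2); (1, 1, 0, 0, 0, 0); (1, 1, 1, 1, 1, 0))


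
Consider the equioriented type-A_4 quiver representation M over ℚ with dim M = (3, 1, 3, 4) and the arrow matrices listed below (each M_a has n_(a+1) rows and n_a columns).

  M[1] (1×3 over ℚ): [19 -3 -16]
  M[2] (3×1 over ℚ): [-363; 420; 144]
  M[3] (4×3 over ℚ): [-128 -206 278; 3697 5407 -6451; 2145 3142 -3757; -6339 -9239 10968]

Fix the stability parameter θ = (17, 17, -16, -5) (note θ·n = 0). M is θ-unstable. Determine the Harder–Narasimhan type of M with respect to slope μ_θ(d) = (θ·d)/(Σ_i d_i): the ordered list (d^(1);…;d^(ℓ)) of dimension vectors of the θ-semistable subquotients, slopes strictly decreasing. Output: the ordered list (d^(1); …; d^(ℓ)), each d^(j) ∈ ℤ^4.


Interval decomposition of M: I[1,1]^2, I[1,4], I[3,4]^2, I[4,4].
HN type (ℓ=4): μ^(1)=17; μ^(2)=13/4; μ^(3)=-5; μ^(4)=-16

((2, 0, 0, 0); (1, 1, 1, 1); (0, 0, 0, 3); (0, 0, 2, 0))


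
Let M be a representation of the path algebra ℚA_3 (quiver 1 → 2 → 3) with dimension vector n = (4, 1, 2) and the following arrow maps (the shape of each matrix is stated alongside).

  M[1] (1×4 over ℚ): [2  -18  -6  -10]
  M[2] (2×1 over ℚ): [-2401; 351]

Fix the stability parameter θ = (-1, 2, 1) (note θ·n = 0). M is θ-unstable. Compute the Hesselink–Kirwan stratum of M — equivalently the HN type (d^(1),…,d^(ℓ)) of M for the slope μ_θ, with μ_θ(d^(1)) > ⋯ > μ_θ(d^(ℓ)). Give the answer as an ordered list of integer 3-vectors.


Interval decomposition of M: I[1,1]^3, I[1,3], I[3,3].
HN type (ℓ=3): μ^(1)=3/2; μ^(2)=1; μ^(3)=-1

((0, 1, 1); (0, 0, 1); (4, 0, 0))


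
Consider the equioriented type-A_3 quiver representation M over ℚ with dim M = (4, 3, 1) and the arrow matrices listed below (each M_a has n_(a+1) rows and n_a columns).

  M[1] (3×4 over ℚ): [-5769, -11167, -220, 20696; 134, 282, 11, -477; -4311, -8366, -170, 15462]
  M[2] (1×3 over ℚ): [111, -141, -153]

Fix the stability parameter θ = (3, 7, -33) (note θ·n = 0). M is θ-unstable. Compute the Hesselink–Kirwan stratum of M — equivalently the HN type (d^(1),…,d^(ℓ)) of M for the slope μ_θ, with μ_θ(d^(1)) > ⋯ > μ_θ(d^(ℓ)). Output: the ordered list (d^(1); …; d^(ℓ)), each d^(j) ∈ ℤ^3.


Interval decomposition of M: I[1,1], I[1,2]^2, I[1,3].
HN type (ℓ=3): μ^(1)=7; μ^(2)=3; μ^(3)=-23/3

((0, 2, 0); (3, 0, 0); (1, 1, 1))


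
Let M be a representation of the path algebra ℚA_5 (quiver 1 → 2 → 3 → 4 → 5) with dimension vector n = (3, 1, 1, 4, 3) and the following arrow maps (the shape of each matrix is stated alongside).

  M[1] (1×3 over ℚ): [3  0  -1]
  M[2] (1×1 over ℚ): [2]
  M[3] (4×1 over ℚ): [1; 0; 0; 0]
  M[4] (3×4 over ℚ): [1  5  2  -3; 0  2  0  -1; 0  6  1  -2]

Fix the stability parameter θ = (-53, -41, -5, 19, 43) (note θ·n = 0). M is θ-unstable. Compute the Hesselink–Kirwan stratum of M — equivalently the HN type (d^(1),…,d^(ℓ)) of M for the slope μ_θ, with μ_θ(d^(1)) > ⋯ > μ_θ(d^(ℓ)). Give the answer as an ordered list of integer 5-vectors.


Barcode: M ≅ I[1,1]^2, I[1,5], I[4,4], I[4,5]^2. HN layers by μ_θ (5 steps, strictly decreasing):
  μ^(1)=43; μ^(2)=19; μ^(3)=-5; μ^(4)=-41; μ^(5)=-53

((0, 0, 0, 0, 3); (0, 0, 0, 4, 0); (0, 0, 1, 0, 0); (0, 1, 0, 0, 0); (3, 0, 0, 0, 0))


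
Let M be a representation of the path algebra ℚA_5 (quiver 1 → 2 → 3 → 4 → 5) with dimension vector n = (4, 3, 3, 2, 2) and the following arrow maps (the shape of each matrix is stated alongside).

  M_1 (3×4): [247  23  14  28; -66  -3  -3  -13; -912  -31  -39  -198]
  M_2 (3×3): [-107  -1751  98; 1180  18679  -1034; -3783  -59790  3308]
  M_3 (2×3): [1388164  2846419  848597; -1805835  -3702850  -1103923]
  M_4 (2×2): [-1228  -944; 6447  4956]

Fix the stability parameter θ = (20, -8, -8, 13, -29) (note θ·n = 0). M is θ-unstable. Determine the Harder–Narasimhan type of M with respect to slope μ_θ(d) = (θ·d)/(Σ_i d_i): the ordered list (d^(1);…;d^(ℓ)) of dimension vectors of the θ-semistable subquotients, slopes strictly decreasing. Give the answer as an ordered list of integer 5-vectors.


Via rank(M_{q-1}∘⋯∘M_p): M ≅ I[1,1], I[1,2], I[1,4], I[1,5], I[3,3], I[5,5].
μ_θ-semistable layers: μ^(1)=20; μ^(2)=13; μ^(3)=6; μ^(4)=4/3; μ^(5)=-12/5; μ^(6)=-8; μ^(7)=-29

((1, 0, 0, 0, 0); (0, 0, 0, 1, 0); (1, 1, 0, 0, 0); (1, 1, 1, 0, 0); (1, 1, 1, 1, 1); (0, 0, 1, 0, 0); (0, 0, 0, 0, 1))


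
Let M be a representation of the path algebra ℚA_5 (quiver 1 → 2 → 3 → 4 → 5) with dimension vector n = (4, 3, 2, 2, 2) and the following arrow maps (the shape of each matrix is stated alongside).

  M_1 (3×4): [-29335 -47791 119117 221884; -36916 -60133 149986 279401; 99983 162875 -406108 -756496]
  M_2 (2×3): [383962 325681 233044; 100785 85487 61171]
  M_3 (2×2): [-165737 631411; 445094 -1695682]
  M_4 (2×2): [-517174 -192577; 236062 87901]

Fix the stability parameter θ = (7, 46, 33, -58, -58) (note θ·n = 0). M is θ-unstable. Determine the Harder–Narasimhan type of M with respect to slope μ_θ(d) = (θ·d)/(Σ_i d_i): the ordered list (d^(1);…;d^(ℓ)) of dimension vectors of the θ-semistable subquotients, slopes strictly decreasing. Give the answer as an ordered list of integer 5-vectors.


Interval decomposition of M: I[1,1], I[1,2], I[1,3], I[1,4], I[4,5], I[5,5].
HN type (ℓ=4): μ^(1)=46; μ^(2)=79/2; μ^(3)=7; μ^(4)=-58

((0, 1, 0, 0, 0); (0, 1, 1, 0, 0); (4, 1, 1, 1, 0); (0, 0, 0, 1, 2))


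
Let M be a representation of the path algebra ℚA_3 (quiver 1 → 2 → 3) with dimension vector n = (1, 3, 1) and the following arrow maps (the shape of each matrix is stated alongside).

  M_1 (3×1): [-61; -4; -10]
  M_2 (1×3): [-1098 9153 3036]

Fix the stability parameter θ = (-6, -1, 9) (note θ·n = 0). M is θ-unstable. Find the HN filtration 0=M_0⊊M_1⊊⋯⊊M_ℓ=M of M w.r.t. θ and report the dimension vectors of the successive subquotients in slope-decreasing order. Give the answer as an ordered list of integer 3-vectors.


Interval decomposition of M: I[1,3], I[2,2]^2.
HN type (ℓ=3): μ^(1)=9; μ^(2)=-1; μ^(3)=-6

((0, 0, 1); (0, 3, 0); (1, 0, 0))


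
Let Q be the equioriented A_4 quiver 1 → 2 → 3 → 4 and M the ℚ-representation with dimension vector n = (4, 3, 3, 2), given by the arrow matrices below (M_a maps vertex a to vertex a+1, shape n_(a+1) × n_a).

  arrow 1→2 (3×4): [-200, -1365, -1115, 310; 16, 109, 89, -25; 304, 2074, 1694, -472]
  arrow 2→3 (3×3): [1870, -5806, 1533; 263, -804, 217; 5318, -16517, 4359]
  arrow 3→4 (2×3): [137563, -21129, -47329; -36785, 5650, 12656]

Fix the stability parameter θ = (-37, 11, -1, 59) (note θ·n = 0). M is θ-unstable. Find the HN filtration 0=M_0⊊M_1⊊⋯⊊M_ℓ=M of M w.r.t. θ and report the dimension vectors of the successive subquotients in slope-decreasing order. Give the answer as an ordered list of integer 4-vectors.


Interval decomposition of M: I[1,1]^2, I[1,4]^2, I[2,3].
HN type (ℓ=3): μ^(1)=59; μ^(2)=5; μ^(3)=-37

((0, 0, 0, 2); (0, 3, 3, 0); (4, 0, 0, 0))


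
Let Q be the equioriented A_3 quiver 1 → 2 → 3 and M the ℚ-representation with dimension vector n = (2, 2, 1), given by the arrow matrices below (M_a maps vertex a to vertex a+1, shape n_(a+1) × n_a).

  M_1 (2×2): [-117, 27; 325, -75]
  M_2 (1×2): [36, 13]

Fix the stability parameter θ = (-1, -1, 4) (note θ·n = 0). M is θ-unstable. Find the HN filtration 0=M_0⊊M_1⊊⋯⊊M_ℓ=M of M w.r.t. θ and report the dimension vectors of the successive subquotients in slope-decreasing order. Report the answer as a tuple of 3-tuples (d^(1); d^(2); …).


Interval decomposition of M: I[1,1], I[1,3], I[2,2].
HN type (ℓ=2): μ^(1)=4; μ^(2)=-1

((0, 0, 1); (2, 2, 0))
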